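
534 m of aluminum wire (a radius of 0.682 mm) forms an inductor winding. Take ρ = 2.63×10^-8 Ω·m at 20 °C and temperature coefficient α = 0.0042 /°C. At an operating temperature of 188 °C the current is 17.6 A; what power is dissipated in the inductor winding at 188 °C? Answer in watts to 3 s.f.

5080 W

A = πr² = π(6.8200e-04 m)² = 1.461e-06 m²
R₍20₎ = ρL/A = (2.63×10^-8)(534)/(1.461e-06) = 9.611 Ω
R₍188₎ = R₍20₎(1 + αΔT) = 9.611 × (1 + 0.0042×168) = 16.39 Ω
P = I²R = (17.6)² × 16.39 = 5080 W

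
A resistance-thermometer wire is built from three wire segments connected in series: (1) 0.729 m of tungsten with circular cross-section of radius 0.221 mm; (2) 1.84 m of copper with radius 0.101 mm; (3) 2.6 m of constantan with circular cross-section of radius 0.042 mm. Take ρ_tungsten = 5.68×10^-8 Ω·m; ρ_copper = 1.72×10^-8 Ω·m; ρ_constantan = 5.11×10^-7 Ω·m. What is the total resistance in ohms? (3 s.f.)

241 Ω

Seg 1: A = πr² = π(2.2100e-04 m)² = 1.534e-07 m²
R_1 = (5.68×10^-8)(0.729)/(1.534e-07) = 0.2699 Ω
Seg 2: A = πr² = π(1.0100e-04 m)² = 3.205e-08 m²
R_2 = (1.72×10^-8)(1.84)/(3.205e-08) = 0.9875 Ω
Seg 3: A = πr² = π(4.2000e-05 m)² = 5.542e-09 m²
R_3 = (5.11×10^-7)(2.6)/(5.542e-09) = 239.7 Ω
R_total = R_1 + R_2 + R_3 = 241 Ω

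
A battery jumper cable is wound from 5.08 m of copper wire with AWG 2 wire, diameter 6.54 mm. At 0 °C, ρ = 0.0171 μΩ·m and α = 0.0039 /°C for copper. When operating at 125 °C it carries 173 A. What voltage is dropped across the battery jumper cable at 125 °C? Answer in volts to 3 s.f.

0.665 V

ρ = 0.0171 μΩ·m = 1.71×10^-8 Ω·m
A = π(6.54/2 mm)² = π(3.2700e-03 m)² = 3.359e-05 m²
R₍0₎ = ρL/A = (1.71×10^-8)(5.08)/(3.359e-05) = 0.002586 Ω
R₍125₎ = R₍0₎(1 + αΔT) = 0.002586 × (1 + 0.0039×125) = 0.003847 Ω
V = IR = 173 × 0.003847 = 0.665 V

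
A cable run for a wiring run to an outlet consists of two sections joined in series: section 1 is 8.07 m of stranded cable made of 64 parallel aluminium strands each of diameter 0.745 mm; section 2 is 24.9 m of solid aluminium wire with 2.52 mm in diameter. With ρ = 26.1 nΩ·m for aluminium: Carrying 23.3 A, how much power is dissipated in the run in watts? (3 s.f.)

74.8 W

ρ = 26.1 nΩ·m = 2.61×10^-8 Ω·m
Section 1: A_strand = π(3.7250e-04)² = 4.359e-07 m²; R₁ = ρL/(N·A_s) = (2.61×10^-8)(8.07)/(64×4.359e-07) = 0.00755 Ω
Section 2: A = π(d/2)² = π(1.2600e-03 m)² = 4.988e-06 m²
R₂ = (2.61×10^-8)(24.9)/(4.988e-06) = 0.1303 Ω
R = R₁ + R₂ = 0.1379 Ω
P = I²R = (23.3)² × 0.1379 = 74.8 W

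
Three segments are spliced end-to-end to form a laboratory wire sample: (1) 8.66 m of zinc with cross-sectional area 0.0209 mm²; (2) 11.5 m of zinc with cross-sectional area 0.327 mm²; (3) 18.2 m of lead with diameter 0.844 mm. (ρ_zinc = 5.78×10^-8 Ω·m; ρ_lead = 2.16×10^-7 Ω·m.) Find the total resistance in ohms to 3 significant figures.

33.0 Ω

Seg 1: A = 0.0209 mm² = 2.090e-08 m²
R_1 = (5.78×10^-8)(8.66)/(2.090e-08) = 23.95 Ω
Seg 2: A = 0.327 mm² = 3.270e-07 m²
R_2 = (5.78×10^-8)(11.5)/(3.270e-07) = 2.033 Ω
Seg 3: A = π(d/2)² = π(4.2200e-04 m)² = 5.595e-07 m²
R_3 = (2.16×10^-7)(18.2)/(5.595e-07) = 7.027 Ω
R_total = R_1 + R_2 + R_3 = 33.0 Ω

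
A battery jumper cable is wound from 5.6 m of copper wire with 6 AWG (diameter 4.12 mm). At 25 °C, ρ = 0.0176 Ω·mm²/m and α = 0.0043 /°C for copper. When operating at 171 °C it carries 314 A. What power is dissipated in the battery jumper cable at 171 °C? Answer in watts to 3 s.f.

1190 W

ρ = 0.0176 Ω·mm²/m = 1.76×10^-8 Ω·m
A = π(4.12/2 mm)² = π(2.0600e-03 m)² = 1.333e-05 m²
R₍25₎ = ρL/A = (1.76×10^-8)(5.6)/(1.333e-05) = 0.007393 Ω
R₍171₎ = R₍25₎(1 + αΔT) = 0.007393 × (1 + 0.0043×146) = 0.01203 Ω
P = I²R = (314)² × 0.01203 = 1190 W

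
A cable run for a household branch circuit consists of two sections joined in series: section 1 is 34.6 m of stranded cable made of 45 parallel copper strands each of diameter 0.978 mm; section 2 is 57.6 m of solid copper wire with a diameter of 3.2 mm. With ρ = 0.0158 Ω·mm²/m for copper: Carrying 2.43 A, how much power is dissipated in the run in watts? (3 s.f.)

0.764 W

ρ = 0.0158 Ω·mm²/m = 1.58×10^-8 Ω·m
Section 1: A_strand = π(4.8900e-04)² = 7.512e-07 m²; R₁ = ρL/(N·A_s) = (1.58×10^-8)(34.6)/(45×7.512e-07) = 0.01617 Ω
Section 2: A = π(d/2)² = π(1.6000e-03 m)² = 8.042e-06 m²
R₂ = (1.58×10^-8)(57.6)/(8.042e-06) = 0.1132 Ω
R = R₁ + R₂ = 0.1293 Ω
P = I²R = (2.43)² × 0.1293 = 0.764 W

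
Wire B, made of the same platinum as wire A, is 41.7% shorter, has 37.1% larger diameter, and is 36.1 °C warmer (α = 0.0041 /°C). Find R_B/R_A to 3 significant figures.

0.356

R ∝ ρL/d² with ρ ∝ (1+αΔT), so R_B/R_A = (1 − 41.7/100) × (1 + 37.1/100)⁻² × (1 + 0.0041×36.1)
= 0.583 × 0.532 × 1.148 = 0.356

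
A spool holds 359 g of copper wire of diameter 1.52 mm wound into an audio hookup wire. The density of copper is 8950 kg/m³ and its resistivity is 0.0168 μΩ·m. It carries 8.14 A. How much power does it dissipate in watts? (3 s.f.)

13.6 W

ρ = 0.0168 μΩ·m = 1.68×10^-8 Ω·m
A = π(d/2)² = π(7.6000e-04 m)² = 1.8146e-06 m²
L = m/(density·A) = 0.359/(8950×1.8146e-06) = 22.11 m
R = ρL/A = (1.68×10^-8)(22.11)/(1.8146e-06) = 0.2047 Ω
P = I²R = (8.14)² × 0.2047 = 13.6 W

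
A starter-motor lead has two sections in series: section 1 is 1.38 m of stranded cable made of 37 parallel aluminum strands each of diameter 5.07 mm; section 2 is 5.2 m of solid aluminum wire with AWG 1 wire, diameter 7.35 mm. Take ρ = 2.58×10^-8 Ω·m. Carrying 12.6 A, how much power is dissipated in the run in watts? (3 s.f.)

0.510 W

Section 1: A_strand = π(2.5350e-03)² = 2.019e-05 m²; R₁ = ρL/(N·A_s) = (2.58×10^-8)(1.38)/(37×2.019e-05) = 4.766×10^-5 Ω
Section 2: A = π(7.35/2 mm)² = π(3.6750e-03 m)² = 4.243e-05 m²
R₂ = (2.58×10^-8)(5.2)/(4.243e-05) = 0.003162 Ω
R = R₁ + R₂ = 0.00321 Ω
P = I²R = (12.6)² × 0.00321 = 0.510 W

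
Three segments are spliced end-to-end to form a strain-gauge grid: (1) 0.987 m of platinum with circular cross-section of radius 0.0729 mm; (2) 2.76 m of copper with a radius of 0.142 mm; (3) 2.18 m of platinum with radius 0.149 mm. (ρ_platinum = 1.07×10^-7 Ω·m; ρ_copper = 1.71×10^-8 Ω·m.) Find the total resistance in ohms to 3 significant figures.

Seg 1: A = πr² = π(7.2900e-05 m)² = 1.670e-08 m²
R_1 = (1.07×10^-7)(0.987)/(1.670e-08) = 6.326 Ω
Seg 2: A = πr² = π(1.4200e-04 m)² = 6.335e-08 m²
R_2 = (1.71×10^-8)(2.76)/(6.335e-08) = 0.745 Ω
Seg 3: A = πr² = π(1.4900e-04 m)² = 6.975e-08 m²
R_3 = (1.07×10^-7)(2.18)/(6.975e-08) = 3.344 Ω
R_total = R_1 + R_2 + R_3 = 10.4 Ω

10.4 Ω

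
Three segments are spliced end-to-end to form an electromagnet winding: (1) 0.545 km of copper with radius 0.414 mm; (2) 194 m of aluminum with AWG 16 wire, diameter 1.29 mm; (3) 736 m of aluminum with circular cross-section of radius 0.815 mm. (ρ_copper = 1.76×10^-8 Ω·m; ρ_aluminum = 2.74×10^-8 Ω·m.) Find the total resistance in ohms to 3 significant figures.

Seg 1: A = πr² = π(4.1400e-04 m)² = 5.385e-07 m²
R_1 = (1.76×10^-8)(545)/(5.385e-07) = 17.81 Ω
Seg 2: A = π(1.29/2 mm)² = π(6.4500e-04 m)² = 1.307e-06 m²
R_2 = (2.74×10^-8)(194)/(1.307e-06) = 4.067 Ω
Seg 3: A = πr² = π(8.1500e-04 m)² = 2.087e-06 m²
R_3 = (2.74×10^-8)(736)/(2.087e-06) = 9.664 Ω
R_total = R_1 + R_2 + R_3 = 31.5 Ω

31.5 Ω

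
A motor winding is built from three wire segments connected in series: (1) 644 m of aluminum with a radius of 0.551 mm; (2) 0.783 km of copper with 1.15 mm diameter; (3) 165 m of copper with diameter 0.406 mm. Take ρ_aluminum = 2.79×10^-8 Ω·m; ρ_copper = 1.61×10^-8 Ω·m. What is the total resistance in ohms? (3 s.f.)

Seg 1: A = πr² = π(5.5100e-04 m)² = 9.538e-07 m²
R_1 = (2.79×10^-8)(644)/(9.538e-07) = 18.84 Ω
Seg 2: A = π(d/2)² = π(5.7500e-04 m)² = 1.039e-06 m²
R_2 = (1.61×10^-8)(783)/(1.039e-06) = 12.14 Ω
Seg 3: A = π(d/2)² = π(2.0300e-04 m)² = 1.295e-07 m²
R_3 = (1.61×10^-8)(165)/(1.295e-07) = 20.52 Ω
R_total = R_1 + R_2 + R_3 = 51.5 Ω

51.5 Ω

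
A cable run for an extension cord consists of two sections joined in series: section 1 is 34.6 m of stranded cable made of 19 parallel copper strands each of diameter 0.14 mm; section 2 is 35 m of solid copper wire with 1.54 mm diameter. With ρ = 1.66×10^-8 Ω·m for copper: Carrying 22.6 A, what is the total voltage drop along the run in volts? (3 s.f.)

Section 1: A_strand = π(7.0000e-05)² = 1.539e-08 m²; R₁ = ρL/(N·A_s) = (1.66×10^-8)(34.6)/(19×1.539e-08) = 1.964 Ω
Section 2: A = π(d/2)² = π(7.7000e-04 m)² = 1.863e-06 m²
R₂ = (1.66×10^-8)(35)/(1.863e-06) = 0.3119 Ω
R = R₁ + R₂ = 2.276 Ω
V = IR = 22.6 × 2.276 = 51.4 V

51.4 V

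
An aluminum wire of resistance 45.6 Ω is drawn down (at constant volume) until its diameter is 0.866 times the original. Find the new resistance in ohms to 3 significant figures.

81.1 Ω

Volume constant ⇒ L' = L/r² with r = 0.866. R' = ρL'/A' = ρ(L/r²)/(πr²d₀²/4) = R/r⁴.
R' = 1.778 × 45.6 = 81.1 Ω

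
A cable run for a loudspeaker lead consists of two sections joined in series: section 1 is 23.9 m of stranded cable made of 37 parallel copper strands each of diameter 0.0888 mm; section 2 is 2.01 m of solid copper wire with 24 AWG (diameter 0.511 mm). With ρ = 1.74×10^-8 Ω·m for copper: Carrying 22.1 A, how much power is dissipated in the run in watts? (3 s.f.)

Section 1: A_strand = π(4.4400e-05)² = 6.193e-09 m²; R₁ = ρL/(N·A_s) = (1.74×10^-8)(23.9)/(37×6.193e-09) = 1.815 Ω
Section 2: A = π(0.511/2 mm)² = π(2.5550e-04 m)² = 2.051e-07 m²
R₂ = (1.74×10^-8)(2.01)/(2.051e-07) = 0.1705 Ω
R = R₁ + R₂ = 1.985 Ω
P = I²R = (22.1)² × 1.985 = 970 W

970 W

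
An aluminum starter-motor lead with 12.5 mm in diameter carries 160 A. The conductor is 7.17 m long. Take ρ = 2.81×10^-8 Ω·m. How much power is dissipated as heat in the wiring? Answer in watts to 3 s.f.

A = π(d/2)² = π(6.2500e-03 m)² = 1.227e-04 m²
R = ρL/A = (2.81×10^-8)(7.17)/(1.227e-04) = 0.001642 Ω
P = I²R = (160)² × 0.001642 = 42.0 W

42.0 W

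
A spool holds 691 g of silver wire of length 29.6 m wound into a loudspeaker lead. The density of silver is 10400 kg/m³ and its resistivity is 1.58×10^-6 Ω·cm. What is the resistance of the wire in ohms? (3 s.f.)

0.208 Ω

ρ = 1.58×10^-6 Ω·cm = 1.58×10^-8 Ω·m
A = m/(density·L) = 0.691/(10400×29.6) = 2.2447e-06 m²
R = ρL/A = (1.58×10^-8)(29.6)/(2.2447e-06) = 0.208 Ω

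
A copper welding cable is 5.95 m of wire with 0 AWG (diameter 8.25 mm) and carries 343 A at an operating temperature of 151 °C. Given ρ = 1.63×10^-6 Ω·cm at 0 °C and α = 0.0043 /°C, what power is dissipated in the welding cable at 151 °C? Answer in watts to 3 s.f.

ρ = 1.63×10^-6 Ω·cm = 1.63×10^-8 Ω·m
A = π(8.25/2 mm)² = π(4.1250e-03 m)² = 5.346e-05 m²
R₍0₎ = ρL/A = (1.63×10^-8)(5.95)/(5.346e-05) = 0.001814 Ω
R₍151₎ = R₍0₎(1 + αΔT) = 0.001814 × (1 + 0.0043×151) = 0.002992 Ω
P = I²R = (343)² × 0.002992 = 352 W

352 W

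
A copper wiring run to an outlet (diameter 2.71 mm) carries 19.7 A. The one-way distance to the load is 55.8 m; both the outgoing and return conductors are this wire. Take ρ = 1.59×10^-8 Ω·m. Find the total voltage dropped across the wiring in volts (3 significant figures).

A = π(d/2)² = π(1.3550e-03 m)² = 5.768e-06 m²
Total conductor length (both ways) L = 2 × 55.8 = 111.6 m
R = ρL/A = (1.59×10^-8)(111.6)/(5.768e-06) = 0.3076 Ω
V = IR = 19.7 × 0.3076 = 6.06 V

6.06 V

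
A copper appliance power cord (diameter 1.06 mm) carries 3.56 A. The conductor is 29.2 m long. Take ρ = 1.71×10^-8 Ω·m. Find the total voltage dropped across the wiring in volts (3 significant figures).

A = π(d/2)² = π(5.3000e-04 m)² = 8.825e-07 m²
R = ρL/A = (1.71×10^-8)(29.2)/(8.825e-07) = 0.5658 Ω
V = IR = 3.56 × 0.5658 = 2.01 V

2.01 V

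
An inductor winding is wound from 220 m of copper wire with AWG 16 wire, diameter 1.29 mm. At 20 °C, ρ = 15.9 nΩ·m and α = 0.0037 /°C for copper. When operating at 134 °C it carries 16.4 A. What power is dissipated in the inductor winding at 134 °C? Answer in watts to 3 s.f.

1020 W

ρ = 15.9 nΩ·m = 1.59×10^-8 Ω·m
A = π(1.29/2 mm)² = π(6.4500e-04 m)² = 1.307e-06 m²
R₍20₎ = ρL/A = (1.59×10^-8)(220)/(1.307e-06) = 2.676 Ω
R₍134₎ = R₍20₎(1 + αΔT) = 2.676 × (1 + 0.0037×114) = 3.805 Ω
P = I²R = (16.4)² × 3.805 = 1020 W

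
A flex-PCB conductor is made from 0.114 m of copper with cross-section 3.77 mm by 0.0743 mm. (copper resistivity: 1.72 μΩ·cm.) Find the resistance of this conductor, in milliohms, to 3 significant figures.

7.00 mΩ

ρ = 1.72 μΩ·cm = 1.72×10^-8 Ω·m
A = 3.77 × 0.0743 mm² = 0.28 mm² = 2.801e-07 m²
R = ρL/A = (1.72×10^-8)(0.114 m)/(2.801e-07 m²) = 7.00 mΩ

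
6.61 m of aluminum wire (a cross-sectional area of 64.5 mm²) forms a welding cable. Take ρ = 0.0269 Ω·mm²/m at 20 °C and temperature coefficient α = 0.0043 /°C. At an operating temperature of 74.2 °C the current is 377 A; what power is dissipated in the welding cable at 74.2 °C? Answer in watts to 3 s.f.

483 W

ρ = 0.0269 Ω·mm²/m = 2.69×10^-8 Ω·m
A = 64.5 mm² = 6.450e-05 m²
R₍20₎ = ρL/A = (2.69×10^-8)(6.61)/(6.450e-05) = 0.002757 Ω
R₍74.2₎ = R₍20₎(1 + αΔT) = 0.002757 × (1 + 0.0043×54.2) = 0.003399 Ω
P = I²R = (377)² × 0.003399 = 483 W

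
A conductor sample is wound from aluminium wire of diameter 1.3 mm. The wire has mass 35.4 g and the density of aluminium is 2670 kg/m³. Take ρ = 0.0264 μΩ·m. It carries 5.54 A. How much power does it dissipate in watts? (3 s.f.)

6.10 W

ρ = 0.0264 μΩ·m = 2.64×10^-8 Ω·m
A = π(d/2)² = π(6.5000e-04 m)² = 1.3273e-06 m²
L = m/(density·A) = 0.0354/(2670×1.3273e-06) = 9.989 m
R = ρL/A = (2.64×10^-8)(9.989)/(1.3273e-06) = 0.1987 Ω
P = I²R = (5.54)² × 0.1987 = 6.10 W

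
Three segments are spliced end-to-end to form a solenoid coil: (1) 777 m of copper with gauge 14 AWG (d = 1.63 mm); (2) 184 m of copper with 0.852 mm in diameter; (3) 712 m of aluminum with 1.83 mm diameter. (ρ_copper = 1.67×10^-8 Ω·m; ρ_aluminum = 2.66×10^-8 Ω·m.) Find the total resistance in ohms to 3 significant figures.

18.8 Ω

Seg 1: A = π(1.63/2 mm)² = π(8.1500e-04 m)² = 2.087e-06 m²
R_1 = (1.67×10^-8)(777)/(2.087e-06) = 6.218 Ω
Seg 2: A = π(d/2)² = π(4.2600e-04 m)² = 5.701e-07 m²
R_2 = (1.67×10^-8)(184)/(5.701e-07) = 5.39 Ω
Seg 3: A = π(d/2)² = π(9.1500e-04 m)² = 2.630e-06 m²
R_3 = (2.66×10^-8)(712)/(2.630e-06) = 7.201 Ω
R_total = R_1 + R_2 + R_3 = 18.8 Ω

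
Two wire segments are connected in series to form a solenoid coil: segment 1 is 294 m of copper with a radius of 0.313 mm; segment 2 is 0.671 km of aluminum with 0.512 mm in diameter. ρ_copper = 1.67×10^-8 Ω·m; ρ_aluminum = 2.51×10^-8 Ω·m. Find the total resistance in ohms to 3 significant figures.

97.8 Ω

Segment 1: A = πr² = π(3.1300e-04 m)² = 3.078e-07 m²
R₁ = ρL/A = (1.67×10^-8)(294)/(3.078e-07) = 15.95 Ω
Segment 2: A = π(d/2)² = π(2.5600e-04 m)² = 2.059e-07 m²
R₂ = (2.51×10^-8)(671)/(2.059e-07) = 81.8 Ω
R = R₁ + R₂ = 97.8 Ω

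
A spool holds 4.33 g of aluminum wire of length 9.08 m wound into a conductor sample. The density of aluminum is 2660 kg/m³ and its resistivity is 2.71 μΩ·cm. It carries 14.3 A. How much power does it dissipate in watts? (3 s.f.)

ρ = 2.71 μΩ·cm = 2.71×10^-8 Ω·m
A = m/(density·L) = 0.00433/(2660×9.08) = 1.7928e-07 m²
R = ρL/A = (2.71×10^-8)(9.08)/(1.7928e-07) = 1.373 Ω
P = I²R = (14.3)² × 1.373 = 281 W

281 W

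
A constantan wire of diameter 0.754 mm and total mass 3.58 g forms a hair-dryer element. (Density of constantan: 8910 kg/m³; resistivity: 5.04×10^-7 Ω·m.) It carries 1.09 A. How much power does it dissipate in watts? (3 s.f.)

A = π(d/2)² = π(3.7700e-04 m)² = 4.4651e-07 m²
L = m/(density·A) = 0.00358/(8910×4.4651e-07) = 0.8999 m
R = ρL/A = (5.04×10^-7)(0.8999)/(4.4651e-07) = 1.016 Ω
P = I²R = (1.09)² × 1.016 = 1.21 W

1.21 W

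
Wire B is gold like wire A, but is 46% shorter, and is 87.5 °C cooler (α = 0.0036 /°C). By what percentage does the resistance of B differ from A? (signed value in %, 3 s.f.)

R ∝ ρL/d² with ρ ∝ (1+αΔT), so R_B/R_A = (1 − 46/100) × (1 − 0.0036×87.5)
= 0.54 × 0.685 = 0.3699
(R_B − R_A)/R_A = 0.3699 − 1 = -63.0%

-63.0%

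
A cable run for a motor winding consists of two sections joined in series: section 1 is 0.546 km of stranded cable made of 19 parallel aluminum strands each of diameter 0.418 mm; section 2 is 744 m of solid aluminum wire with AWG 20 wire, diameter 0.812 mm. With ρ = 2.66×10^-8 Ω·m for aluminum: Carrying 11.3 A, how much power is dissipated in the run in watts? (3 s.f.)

Section 1: A_strand = π(2.0900e-04)² = 1.372e-07 m²; R₁ = ρL/(N·A_s) = (2.66×10^-8)(546)/(19×1.372e-07) = 5.57 Ω
Section 2: A = π(0.812/2 mm)² = π(4.0600e-04 m)² = 5.178e-07 m²
R₂ = (2.66×10^-8)(744)/(5.178e-07) = 38.22 Ω
R = R₁ + R₂ = 43.79 Ω
P = I²R = (11.3)² × 43.79 = 5590 W

5590 W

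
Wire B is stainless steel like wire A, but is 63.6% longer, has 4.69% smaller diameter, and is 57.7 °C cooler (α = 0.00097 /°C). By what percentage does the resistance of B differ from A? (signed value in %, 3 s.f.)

70.0%

R ∝ ρL/d² with ρ ∝ (1+αΔT), so R_B/R_A = (1 + 63.6/100) × (1 − 4.69/100)⁻² × (1 − 0.00097×57.7)
= 1.636 × 1.101 × 0.944 = 1.7
(R_B − R_A)/R_A = 1.7 − 1 = 70.0%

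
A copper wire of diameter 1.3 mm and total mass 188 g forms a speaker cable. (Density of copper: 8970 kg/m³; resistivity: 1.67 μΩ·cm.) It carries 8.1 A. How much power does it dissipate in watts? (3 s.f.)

ρ = 1.67 μΩ·cm = 1.67×10^-8 Ω·m
A = π(d/2)² = π(6.5000e-04 m)² = 1.3273e-06 m²
L = m/(density·A) = 0.188/(8970×1.3273e-06) = 15.79 m
R = ρL/A = (1.67×10^-8)(15.79)/(1.3273e-06) = 0.1987 Ω
P = I²R = (8.1)² × 0.1987 = 13.0 W

13.0 W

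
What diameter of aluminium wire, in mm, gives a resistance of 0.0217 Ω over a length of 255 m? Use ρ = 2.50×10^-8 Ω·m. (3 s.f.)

A = ρL/R = (2.50×10^-8)(255)/(0.0217) = 2.938e-04 m²
d = 2√(A/π) = 1.934e-02 m = 19.3 mm

19.3 mm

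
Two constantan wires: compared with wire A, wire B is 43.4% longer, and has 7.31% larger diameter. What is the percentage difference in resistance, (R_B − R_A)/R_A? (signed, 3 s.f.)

R ∝ L/d², so R_B/R_A = (1 + 43.4/100) × (1 + 7.31/100)⁻²
= 1.434 × 0.8684 = 1.245
(R_B − R_A)/R_A = 1.245 − 1 = 24.5%

24.5%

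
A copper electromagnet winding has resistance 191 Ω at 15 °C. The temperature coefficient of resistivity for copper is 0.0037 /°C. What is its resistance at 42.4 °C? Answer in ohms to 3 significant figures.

ΔT = 42.4 − 15 = 27.4 °C
R = R₀(1 + αΔT) = 191 × (1 + 0.0037×27.4) = 191 × 1.101 = 210 Ω

210 Ω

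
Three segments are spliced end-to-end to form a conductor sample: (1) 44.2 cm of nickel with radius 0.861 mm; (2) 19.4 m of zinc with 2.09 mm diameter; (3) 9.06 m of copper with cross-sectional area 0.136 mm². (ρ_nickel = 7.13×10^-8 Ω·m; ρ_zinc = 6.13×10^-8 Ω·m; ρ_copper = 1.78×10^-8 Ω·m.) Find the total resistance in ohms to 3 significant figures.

1.55 Ω

Seg 1: A = πr² = π(8.6100e-04 m)² = 2.329e-06 m²
R_1 = (7.13×10^-8)(0.442)/(2.329e-06) = 0.01353 Ω
Seg 2: A = π(d/2)² = π(1.0450e-03 m)² = 3.431e-06 m²
R_2 = (6.13×10^-8)(19.4)/(3.431e-06) = 0.3466 Ω
Seg 3: A = 0.136 mm² = 1.360e-07 m²
R_3 = (1.78×10^-8)(9.06)/(1.360e-07) = 1.186 Ω
R_total = R_1 + R_2 + R_3 = 1.55 Ω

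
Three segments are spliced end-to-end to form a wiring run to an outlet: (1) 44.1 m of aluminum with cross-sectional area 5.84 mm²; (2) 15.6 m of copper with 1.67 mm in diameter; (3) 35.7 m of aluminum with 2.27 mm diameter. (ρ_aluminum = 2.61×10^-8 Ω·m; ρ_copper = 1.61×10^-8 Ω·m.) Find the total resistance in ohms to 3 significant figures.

0.542 Ω

Seg 1: A = 5.84 mm² = 5.840e-06 m²
R_1 = (2.61×10^-8)(44.1)/(5.840e-06) = 0.1971 Ω
Seg 2: A = π(d/2)² = π(8.3500e-04 m)² = 2.190e-06 m²
R_2 = (1.61×10^-8)(15.6)/(2.190e-06) = 0.1147 Ω
Seg 3: A = π(d/2)² = π(1.1350e-03 m)² = 4.047e-06 m²
R_3 = (2.61×10^-8)(35.7)/(4.047e-06) = 0.2302 Ω
R_total = R_1 + R_2 + R_3 = 0.542 Ω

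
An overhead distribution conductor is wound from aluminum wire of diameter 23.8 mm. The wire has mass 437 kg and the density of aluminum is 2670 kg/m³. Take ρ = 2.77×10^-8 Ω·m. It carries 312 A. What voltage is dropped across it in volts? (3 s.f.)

A = π(d/2)² = π(1.1900e-02 m)² = 4.4488e-04 m²
L = m/(density·A) = 437/(2670×4.4488e-04) = 367.9 m
R = ρL/A = (2.77×10^-8)(367.9)/(4.4488e-04) = 0.02291 Ω
V = IR = 312 × 0.02291 = 7.15 V

7.15 V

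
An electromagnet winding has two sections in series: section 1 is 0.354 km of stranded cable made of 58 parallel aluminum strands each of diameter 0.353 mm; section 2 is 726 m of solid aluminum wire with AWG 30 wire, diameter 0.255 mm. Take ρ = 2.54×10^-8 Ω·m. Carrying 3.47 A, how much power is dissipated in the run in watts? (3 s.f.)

4370 W

Section 1: A_strand = π(1.7650e-04)² = 9.787e-08 m²; R₁ = ρL/(N·A_s) = (2.54×10^-8)(354)/(58×9.787e-08) = 1.584 Ω
Section 2: A = π(0.255/2 mm)² = π(1.2750e-04 m)² = 5.107e-08 m²
R₂ = (2.54×10^-8)(726)/(5.107e-08) = 361.1 Ω
R = R₁ + R₂ = 362.7 Ω
P = I²R = (3.47)² × 362.7 = 4370 W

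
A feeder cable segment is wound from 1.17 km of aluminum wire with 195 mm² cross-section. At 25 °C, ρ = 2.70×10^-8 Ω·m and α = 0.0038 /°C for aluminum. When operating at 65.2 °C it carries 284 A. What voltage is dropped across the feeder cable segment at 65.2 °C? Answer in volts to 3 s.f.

53.0 V

A = 195 mm² = 1.950e-04 m²
R₍25₎ = ρL/A = (2.70×10^-8)(1170)/(1.950e-04) = 0.162 Ω
R₍65.2₎ = R₍25₎(1 + αΔT) = 0.162 × (1 + 0.0038×40.2) = 0.1867 Ω
V = IR = 284 × 0.1867 = 53.0 V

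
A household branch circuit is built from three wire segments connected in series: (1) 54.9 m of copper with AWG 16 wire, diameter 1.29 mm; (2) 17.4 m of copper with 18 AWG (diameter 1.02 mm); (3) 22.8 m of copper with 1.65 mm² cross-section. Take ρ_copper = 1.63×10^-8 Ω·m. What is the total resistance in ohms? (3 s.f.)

Seg 1: A = π(1.29/2 mm)² = π(6.4500e-04 m)² = 1.307e-06 m²
R_1 = (1.63×10^-8)(54.9)/(1.307e-06) = 0.6847 Ω
Seg 2: A = π(1.02/2 mm)² = π(5.1000e-04 m)² = 8.171e-07 m²
R_2 = (1.63×10^-8)(17.4)/(8.171e-07) = 0.3471 Ω
Seg 3: A = 1.65 mm² = 1.650e-06 m²
R_3 = (1.63×10^-8)(22.8)/(1.650e-06) = 0.2252 Ω
R_total = R_1 + R_2 + R_3 = 1.26 Ω

1.26 Ω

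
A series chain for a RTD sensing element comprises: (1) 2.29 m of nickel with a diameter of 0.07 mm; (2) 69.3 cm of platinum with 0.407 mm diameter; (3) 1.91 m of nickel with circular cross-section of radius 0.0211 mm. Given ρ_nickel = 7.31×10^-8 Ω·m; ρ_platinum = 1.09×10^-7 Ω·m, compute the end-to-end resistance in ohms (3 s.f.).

144 Ω

Seg 1: A = π(d/2)² = π(3.5000e-05 m)² = 3.848e-09 m²
R_1 = (7.31×10^-8)(2.29)/(3.848e-09) = 43.5 Ω
Seg 2: A = π(d/2)² = π(2.0350e-04 m)² = 1.301e-07 m²
R_2 = (1.09×10^-7)(0.693)/(1.301e-07) = 0.5806 Ω
Seg 3: A = πr² = π(2.1100e-05 m)² = 1.399e-09 m²
R_3 = (7.31×10^-8)(1.91)/(1.399e-09) = 99.82 Ω
R_total = R_1 + R_2 + R_3 = 144 Ω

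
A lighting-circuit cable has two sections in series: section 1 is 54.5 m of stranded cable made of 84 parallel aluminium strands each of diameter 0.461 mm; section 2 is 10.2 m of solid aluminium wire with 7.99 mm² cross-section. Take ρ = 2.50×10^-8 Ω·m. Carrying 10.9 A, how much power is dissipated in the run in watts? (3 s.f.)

Section 1: A_strand = π(2.3050e-04)² = 1.669e-07 m²; R₁ = ρL/(N·A_s) = (2.50×10^-8)(54.5)/(84×1.669e-07) = 0.09718 Ω
Section 2: A = 7.99 mm² = 7.990e-06 m²
R₂ = (2.50×10^-8)(10.2)/(7.990e-06) = 0.03191 Ω
R = R₁ + R₂ = 0.1291 Ω
P = I²R = (10.9)² × 0.1291 = 15.3 W

15.3 W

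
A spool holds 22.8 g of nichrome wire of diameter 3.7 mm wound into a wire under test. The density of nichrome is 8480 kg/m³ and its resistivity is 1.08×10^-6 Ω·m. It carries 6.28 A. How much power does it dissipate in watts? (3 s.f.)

A = π(d/2)² = π(1.8500e-03 m)² = 1.0752e-05 m²
L = m/(density·A) = 0.0228/(8480×1.0752e-05) = 0.2501 m
R = ρL/A = (1.08×10^-6)(0.2501)/(1.0752e-05) = 0.02512 Ω
P = I²R = (6.28)² × 0.02512 = 0.991 W

0.991 W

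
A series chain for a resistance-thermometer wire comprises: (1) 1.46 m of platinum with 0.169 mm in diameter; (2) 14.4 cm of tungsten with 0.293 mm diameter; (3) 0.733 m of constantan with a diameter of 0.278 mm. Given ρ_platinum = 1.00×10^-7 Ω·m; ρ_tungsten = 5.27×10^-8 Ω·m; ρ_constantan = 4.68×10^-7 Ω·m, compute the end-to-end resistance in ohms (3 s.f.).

12.3 Ω

Seg 1: A = π(d/2)² = π(8.4500e-05 m)² = 2.243e-08 m²
R_1 = (1.00×10^-7)(1.46)/(2.243e-08) = 6.509 Ω
Seg 2: A = π(d/2)² = π(1.4650e-04 m)² = 6.743e-08 m²
R_2 = (5.27×10^-8)(0.144)/(6.743e-08) = 0.1126 Ω
Seg 3: A = π(d/2)² = π(1.3900e-04 m)² = 6.070e-08 m²
R_3 = (4.68×10^-7)(0.733)/(6.070e-08) = 5.652 Ω
R_total = R_1 + R_2 + R_3 = 12.3 Ω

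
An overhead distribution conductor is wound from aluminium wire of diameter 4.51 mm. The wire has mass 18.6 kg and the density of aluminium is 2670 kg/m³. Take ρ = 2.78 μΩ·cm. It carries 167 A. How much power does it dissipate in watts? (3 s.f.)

ρ = 2.78 μΩ·cm = 2.78×10^-8 Ω·m
A = π(d/2)² = π(2.2550e-03 m)² = 1.5975e-05 m²
L = m/(density·A) = 18.6/(2670×1.5975e-05) = 436.1 m
R = ρL/A = (2.78×10^-8)(436.1)/(1.5975e-05) = 0.7589 Ω
P = I²R = (167)² × 0.7589 = 21200 W

21200 W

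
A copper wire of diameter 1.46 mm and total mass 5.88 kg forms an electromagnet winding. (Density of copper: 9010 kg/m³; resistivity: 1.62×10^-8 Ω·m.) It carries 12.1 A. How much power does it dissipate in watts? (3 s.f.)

A = π(d/2)² = π(7.3000e-04 m)² = 1.6742e-06 m²
L = m/(density·A) = 5.88/(9010×1.6742e-06) = 389.8 m
R = ρL/A = (1.62×10^-8)(389.8)/(1.6742e-06) = 3.772 Ω
P = I²R = (12.1)² × 3.772 = 552 W

552 W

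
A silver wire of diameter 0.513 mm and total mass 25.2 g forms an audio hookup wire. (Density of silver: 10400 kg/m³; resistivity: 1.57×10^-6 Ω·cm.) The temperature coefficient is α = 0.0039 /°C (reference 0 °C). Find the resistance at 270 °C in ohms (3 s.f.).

ρ = 1.57×10^-6 Ω·cm = 1.57×10^-8 Ω·m
A = π(d/2)² = π(2.5650e-04 m)² = 2.0669e-07 m²
L = m/(density·A) = 0.0252/(10400×2.0669e-07) = 11.72 m
R = ρL/A = (1.57×10^-8)(11.72)/(2.0669e-07) = 0.8905 Ω
R(270 °C) = 0.8905 × (1 + 0.0039×270) = 1.83 Ω

1.83 Ω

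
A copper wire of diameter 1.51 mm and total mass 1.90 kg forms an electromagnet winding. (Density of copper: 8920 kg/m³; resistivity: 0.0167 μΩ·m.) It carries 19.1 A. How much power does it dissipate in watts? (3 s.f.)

405 W

ρ = 0.0167 μΩ·m = 1.67×10^-8 Ω·m
A = π(d/2)² = π(7.5500e-04 m)² = 1.7908e-06 m²
L = m/(density·A) = 1.9/(8920×1.7908e-06) = 118.9 m
R = ρL/A = (1.67×10^-8)(118.9)/(1.7908e-06) = 1.109 Ω
P = I²R = (19.1)² × 1.109 = 405 W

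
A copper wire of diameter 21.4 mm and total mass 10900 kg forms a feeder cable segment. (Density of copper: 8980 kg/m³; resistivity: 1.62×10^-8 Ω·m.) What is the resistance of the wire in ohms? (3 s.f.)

0.152 Ω

A = π(d/2)² = π(1.0700e-02 m)² = 3.5968e-04 m²
L = m/(density·A) = 10900/(8980×3.5968e-04) = 3375 m
R = ρL/A = (1.62×10^-8)(3375)/(3.5968e-04) = 0.152 Ω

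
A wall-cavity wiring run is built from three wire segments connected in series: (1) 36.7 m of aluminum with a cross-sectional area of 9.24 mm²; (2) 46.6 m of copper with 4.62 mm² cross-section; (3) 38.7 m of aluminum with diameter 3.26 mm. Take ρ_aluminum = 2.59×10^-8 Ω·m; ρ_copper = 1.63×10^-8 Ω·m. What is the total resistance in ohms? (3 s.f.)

0.387 Ω

Seg 1: A = 9.24 mm² = 9.240e-06 m²
R_1 = (2.59×10^-8)(36.7)/(9.240e-06) = 0.1029 Ω
Seg 2: A = 4.62 mm² = 4.620e-06 m²
R_2 = (1.63×10^-8)(46.6)/(4.620e-06) = 0.1644 Ω
Seg 3: A = π(d/2)² = π(1.6300e-03 m)² = 8.347e-06 m²
R_3 = (2.59×10^-8)(38.7)/(8.347e-06) = 0.1201 Ω
R_total = R_1 + R_2 + R_3 = 0.387 Ω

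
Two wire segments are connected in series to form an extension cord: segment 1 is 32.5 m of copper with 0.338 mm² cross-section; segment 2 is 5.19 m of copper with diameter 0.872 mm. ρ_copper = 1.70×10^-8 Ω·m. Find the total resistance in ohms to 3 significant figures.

Segment 1: A = 0.338 mm² = 3.380e-07 m²
R₁ = ρL/A = (1.70×10^-8)(32.5)/(3.380e-07) = 1.635 Ω
Segment 2: A = π(d/2)² = π(4.3600e-04 m)² = 5.972e-07 m²
R₂ = (1.70×10^-8)(5.19)/(5.972e-07) = 0.1477 Ω
R = R₁ + R₂ = 1.78 Ω

1.78 Ω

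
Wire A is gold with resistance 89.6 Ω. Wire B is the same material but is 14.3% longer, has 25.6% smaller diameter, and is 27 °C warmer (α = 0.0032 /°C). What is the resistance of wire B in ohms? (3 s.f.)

201 Ω

R ∝ ρL/d² with ρ ∝ (1+αΔT), so R_B/R_A = (1 + 14.3/100) × (1 − 25.6/100)⁻² × (1 + 0.0032×27)
= 1.143 × 1.807 × 1.086 = 2.243
R_B = 2.243 × 89.6 = 201 Ω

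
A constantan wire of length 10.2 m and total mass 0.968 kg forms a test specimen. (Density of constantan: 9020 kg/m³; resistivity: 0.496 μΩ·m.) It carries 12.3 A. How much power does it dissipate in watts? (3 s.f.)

ρ = 0.496 μΩ·m = 4.96×10^-7 Ω·m
A = m/(density·L) = 0.968/(9020×10.2) = 1.0521e-05 m²
R = ρL/A = (4.96×10^-7)(10.2)/(1.0521e-05) = 0.4809 Ω
P = I²R = (12.3)² × 0.4809 = 72.7 W

72.7 W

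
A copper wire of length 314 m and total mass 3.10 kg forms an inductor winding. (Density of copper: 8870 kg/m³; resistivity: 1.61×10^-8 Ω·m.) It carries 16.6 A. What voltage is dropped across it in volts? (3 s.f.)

A = m/(density·L) = 3.1/(8870×314) = 1.1130e-06 m²
R = ρL/A = (1.61×10^-8)(314)/(1.1130e-06) = 4.542 Ω
V = IR = 16.6 × 4.542 = 75.4 V

75.4 V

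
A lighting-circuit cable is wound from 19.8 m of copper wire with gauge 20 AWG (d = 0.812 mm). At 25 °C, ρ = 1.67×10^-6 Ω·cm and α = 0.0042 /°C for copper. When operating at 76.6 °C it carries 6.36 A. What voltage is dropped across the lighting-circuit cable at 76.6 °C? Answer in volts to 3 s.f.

ρ = 1.67×10^-6 Ω·cm = 1.67×10^-8 Ω·m
A = π(0.812/2 mm)² = π(4.0600e-04 m)² = 5.178e-07 m²
R₍25₎ = ρL/A = (1.67×10^-8)(19.8)/(5.178e-07) = 0.6385 Ω
R₍76.6₎ = R₍25₎(1 + αΔT) = 0.6385 × (1 + 0.0042×51.6) = 0.7769 Ω
V = IR = 6.36 × 0.7769 = 4.94 V

4.94 V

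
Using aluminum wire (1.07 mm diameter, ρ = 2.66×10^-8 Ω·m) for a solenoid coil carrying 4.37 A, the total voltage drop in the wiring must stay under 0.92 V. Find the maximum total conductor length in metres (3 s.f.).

7.12 m

A = π(d/2)² = π(5.3500e-04 m)² = 8.992e-07 m²
L_max = V_max·A/(1·ρI) = (0.92)(8.992e-07)/(2.66×10^-8×4.37) = 7.12 m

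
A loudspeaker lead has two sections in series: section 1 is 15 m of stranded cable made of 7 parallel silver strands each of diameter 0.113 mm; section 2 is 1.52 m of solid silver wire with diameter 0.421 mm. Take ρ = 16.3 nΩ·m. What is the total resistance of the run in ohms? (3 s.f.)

3.66 Ω

ρ = 16.3 nΩ·m = 1.63×10^-8 Ω·m
Section 1: A_strand = π(5.6500e-05)² = 1.003e-08 m²; R₁ = ρL/(N·A_s) = (1.63×10^-8)(15)/(7×1.003e-08) = 3.483 Ω
Section 2: A = π(d/2)² = π(2.1050e-04 m)² = 1.392e-07 m²
R₂ = (1.63×10^-8)(1.52)/(1.392e-07) = 0.178 Ω
R = R₁ + R₂ = 3.66 Ω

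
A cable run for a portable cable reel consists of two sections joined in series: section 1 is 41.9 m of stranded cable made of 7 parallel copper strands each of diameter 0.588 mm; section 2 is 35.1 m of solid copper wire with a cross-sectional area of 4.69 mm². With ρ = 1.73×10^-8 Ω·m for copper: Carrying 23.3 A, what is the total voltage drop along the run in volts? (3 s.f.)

Section 1: A_strand = π(2.9400e-04)² = 2.715e-07 m²; R₁ = ρL/(N·A_s) = (1.73×10^-8)(41.9)/(7×2.715e-07) = 0.3813 Ω
Section 2: A = 4.69 mm² = 4.690e-06 m²
R₂ = (1.73×10^-8)(35.1)/(4.690e-06) = 0.1295 Ω
R = R₁ + R₂ = 0.5108 Ω
V = IR = 23.3 × 0.5108 = 11.9 V

11.9 V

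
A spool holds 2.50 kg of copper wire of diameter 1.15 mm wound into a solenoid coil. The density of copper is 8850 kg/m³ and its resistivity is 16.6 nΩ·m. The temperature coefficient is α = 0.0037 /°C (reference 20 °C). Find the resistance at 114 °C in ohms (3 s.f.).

ρ = 16.6 nΩ·m = 1.66×10^-8 Ω·m
A = π(d/2)² = π(5.7500e-04 m)² = 1.0387e-06 m²
L = m/(density·A) = 2.5/(8850×1.0387e-06) = 272 m
R = ρL/A = (1.66×10^-8)(272)/(1.0387e-06) = 4.346 Ω
R(114 °C) = 4.346 × (1 + 0.0037×94) = 5.86 Ω

5.86 Ω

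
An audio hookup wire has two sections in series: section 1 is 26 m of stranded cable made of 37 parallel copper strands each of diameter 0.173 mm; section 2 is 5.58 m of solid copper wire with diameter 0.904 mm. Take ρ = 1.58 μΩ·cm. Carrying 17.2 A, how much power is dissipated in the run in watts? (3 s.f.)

ρ = 1.58 μΩ·cm = 1.58×10^-8 Ω·m
Section 1: A_strand = π(8.6500e-05)² = 2.351e-08 m²; R₁ = ρL/(N·A_s) = (1.58×10^-8)(26)/(37×2.351e-08) = 0.4723 Ω
Section 2: A = π(d/2)² = π(4.5200e-04 m)² = 6.418e-07 m²
R₂ = (1.58×10^-8)(5.58)/(6.418e-07) = 0.1374 Ω
R = R₁ + R₂ = 0.6097 Ω
P = I²R = (17.2)² × 0.6097 = 180 W

180 W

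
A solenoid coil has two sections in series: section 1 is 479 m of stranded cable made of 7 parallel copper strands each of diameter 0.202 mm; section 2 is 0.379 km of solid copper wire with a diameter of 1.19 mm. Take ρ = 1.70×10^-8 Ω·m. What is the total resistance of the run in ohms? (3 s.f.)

42.1 Ω

Section 1: A_strand = π(1.0100e-04)² = 3.205e-08 m²; R₁ = ρL/(N·A_s) = (1.70×10^-8)(479)/(7×3.205e-08) = 36.3 Ω
Section 2: A = π(d/2)² = π(5.9500e-04 m)² = 1.112e-06 m²
R₂ = (1.70×10^-8)(379)/(1.112e-06) = 5.793 Ω
R = R₁ + R₂ = 42.1 Ω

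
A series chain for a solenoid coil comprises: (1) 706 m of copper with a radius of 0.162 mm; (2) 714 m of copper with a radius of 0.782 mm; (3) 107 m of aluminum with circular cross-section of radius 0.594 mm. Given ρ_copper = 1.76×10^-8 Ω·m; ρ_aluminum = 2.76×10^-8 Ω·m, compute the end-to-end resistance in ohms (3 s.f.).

Seg 1: A = πr² = π(1.6200e-04 m)² = 8.245e-08 m²
R_1 = (1.76×10^-8)(706)/(8.245e-08) = 150.7 Ω
Seg 2: A = πr² = π(7.8200e-04 m)² = 1.921e-06 m²
R_2 = (1.76×10^-8)(714)/(1.921e-06) = 6.541 Ω
Seg 3: A = πr² = π(5.9400e-04 m)² = 1.108e-06 m²
R_3 = (2.76×10^-8)(107)/(1.108e-06) = 2.664 Ω
R_total = R_1 + R_2 + R_3 = 160 Ω

160 Ω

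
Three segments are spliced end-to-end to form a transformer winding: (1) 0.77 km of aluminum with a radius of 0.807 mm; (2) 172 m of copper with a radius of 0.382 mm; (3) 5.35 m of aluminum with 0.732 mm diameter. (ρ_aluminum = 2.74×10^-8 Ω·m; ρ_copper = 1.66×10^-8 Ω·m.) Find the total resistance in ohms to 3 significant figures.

16.9 Ω

Seg 1: A = πr² = π(8.0700e-04 m)² = 2.046e-06 m²
R_1 = (2.74×10^-8)(770)/(2.046e-06) = 10.31 Ω
Seg 2: A = πr² = π(3.8200e-04 m)² = 4.584e-07 m²
R_2 = (1.66×10^-8)(172)/(4.584e-07) = 6.228 Ω
Seg 3: A = π(d/2)² = π(3.6600e-04 m)² = 4.208e-07 m²
R_3 = (2.74×10^-8)(5.35)/(4.208e-07) = 0.3483 Ω
R_total = R_1 + R_2 + R_3 = 16.9 Ω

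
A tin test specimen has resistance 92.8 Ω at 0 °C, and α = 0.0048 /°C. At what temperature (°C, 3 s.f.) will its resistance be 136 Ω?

97.0 °C

R = R₀(1 + α(T − T₀)) ⇒ T = T₀ + (R/R₀ − 1)/α
T = 0 + (136/92.8 − 1)/0.0048 = 0 + (0.4655)/0.0048 = 97.0 °C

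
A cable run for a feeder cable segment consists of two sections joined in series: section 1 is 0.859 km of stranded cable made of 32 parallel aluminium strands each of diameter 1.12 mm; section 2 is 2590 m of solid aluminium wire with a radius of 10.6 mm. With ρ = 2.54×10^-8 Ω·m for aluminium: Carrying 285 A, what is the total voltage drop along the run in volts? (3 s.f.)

Section 1: A_strand = π(5.6000e-04)² = 9.852e-07 m²; R₁ = ρL/(N·A_s) = (2.54×10^-8)(859)/(32×9.852e-07) = 0.6921 Ω
Section 2: A = πr² = π(1.0600e-02 m)² = 3.530e-04 m²
R₂ = (2.54×10^-8)(2590)/(3.530e-04) = 0.1864 Ω
R = R₁ + R₂ = 0.8784 Ω
V = IR = 285 × 0.8784 = 250 V

250 V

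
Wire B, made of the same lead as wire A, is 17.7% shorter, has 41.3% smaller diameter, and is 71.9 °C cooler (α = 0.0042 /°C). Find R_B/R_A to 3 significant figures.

R ∝ ρL/d² with ρ ∝ (1+αΔT), so R_B/R_A = (1 − 17.7/100) × (1 − 41.3/100)⁻² × (1 − 0.0042×71.9)
= 0.823 × 2.902 × 0.698 = 1.67

1.67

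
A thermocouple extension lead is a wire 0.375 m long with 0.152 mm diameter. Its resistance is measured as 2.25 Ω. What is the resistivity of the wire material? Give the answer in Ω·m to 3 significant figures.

1.09×10^-7 Ω·m

A = π(d/2)² = π(7.6000e-05 m)² = 1.815e-08 m²
ρ = RA/L = (2.25)(1.815e-08)/(0.375) = 1.09×10^-7 Ω·m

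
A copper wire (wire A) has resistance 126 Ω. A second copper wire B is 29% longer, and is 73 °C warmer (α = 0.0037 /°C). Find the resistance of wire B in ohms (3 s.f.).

206 Ω

R ∝ ρL/d² with ρ ∝ (1+αΔT), so R_B/R_A = (1 + 29/100) × (1 + 0.0037×73)
= 1.29 × 1.27 = 1.638
R_B = 1.638 × 126 = 206 Ω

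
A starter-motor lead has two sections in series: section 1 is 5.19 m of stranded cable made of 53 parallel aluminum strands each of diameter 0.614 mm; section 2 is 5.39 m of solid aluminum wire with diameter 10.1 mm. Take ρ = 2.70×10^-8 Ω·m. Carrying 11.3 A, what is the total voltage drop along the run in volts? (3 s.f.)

0.121 V

Section 1: A_strand = π(3.0700e-04)² = 2.961e-07 m²; R₁ = ρL/(N·A_s) = (2.70×10^-8)(5.19)/(53×2.961e-07) = 0.00893 Ω
Section 2: A = π(d/2)² = π(5.0500e-03 m)² = 8.012e-05 m²
R₂ = (2.70×10^-8)(5.39)/(8.012e-05) = 0.001816 Ω
R = R₁ + R₂ = 0.01075 Ω
V = IR = 11.3 × 0.01075 = 0.121 V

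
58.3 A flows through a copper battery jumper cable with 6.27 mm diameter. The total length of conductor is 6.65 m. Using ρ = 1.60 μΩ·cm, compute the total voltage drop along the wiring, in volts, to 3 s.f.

0.201 V

ρ = 1.60 μΩ·cm = 1.60×10^-8 Ω·m
A = π(d/2)² = π(3.1350e-03 m)² = 3.088e-05 m²
R = ρL/A = (1.60×10^-8)(6.65)/(3.088e-05) = 0.003446 Ω
V = IR = 58.3 × 0.003446 = 0.201 V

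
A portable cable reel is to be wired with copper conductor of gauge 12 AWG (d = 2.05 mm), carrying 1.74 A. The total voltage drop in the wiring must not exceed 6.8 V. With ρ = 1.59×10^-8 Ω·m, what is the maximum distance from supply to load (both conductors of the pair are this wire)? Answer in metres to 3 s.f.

406 m

A = π(2.05/2 mm)² = π(1.0250e-03 m)² = 3.301e-06 m²
L_max = V_max·A/(2·ρI) = (6.8)(3.301e-06)/(2×1.59×10^-8×1.74) = 406 m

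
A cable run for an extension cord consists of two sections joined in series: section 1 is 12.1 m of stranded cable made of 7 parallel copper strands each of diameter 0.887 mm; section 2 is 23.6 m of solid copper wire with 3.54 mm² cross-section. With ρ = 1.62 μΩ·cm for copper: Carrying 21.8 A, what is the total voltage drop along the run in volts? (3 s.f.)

3.34 V

ρ = 1.62 μΩ·cm = 1.62×10^-8 Ω·m
Section 1: A_strand = π(4.4350e-04)² = 6.179e-07 m²; R₁ = ρL/(N·A_s) = (1.62×10^-8)(12.1)/(7×6.179e-07) = 0.04532 Ω
Section 2: A = 3.54 mm² = 3.540e-06 m²
R₂ = (1.62×10^-8)(23.6)/(3.540e-06) = 0.108 Ω
R = R₁ + R₂ = 0.1533 Ω
V = IR = 21.8 × 0.1533 = 3.34 V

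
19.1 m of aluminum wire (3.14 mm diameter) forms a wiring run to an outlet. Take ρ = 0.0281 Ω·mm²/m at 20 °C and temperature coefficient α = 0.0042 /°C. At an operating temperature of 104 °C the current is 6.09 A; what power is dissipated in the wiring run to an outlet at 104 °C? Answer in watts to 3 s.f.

3.48 W

ρ = 0.0281 Ω·mm²/m = 2.81×10^-8 Ω·m
A = π(d/2)² = π(1.5700e-03 m)² = 7.744e-06 m²
R₍20₎ = ρL/A = (2.81×10^-8)(19.1)/(7.744e-06) = 0.06931 Ω
R₍104₎ = R₍20₎(1 + αΔT) = 0.06931 × (1 + 0.0042×84) = 0.09376 Ω
P = I²R = (6.09)² × 0.09376 = 3.48 W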